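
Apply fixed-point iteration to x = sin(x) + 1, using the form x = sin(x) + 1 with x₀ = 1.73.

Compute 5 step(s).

Equation: x = sin(x) + 1
Fixed-point form: x = sin(x) + 1
x₀ = 1.73

x_1 = g(1.730000) = 1.987354
x_2 = g(1.987354) = 1.914487
x_3 = g(1.914487) = 1.941517
x_4 = g(1.941517) = 1.932066
x_5 = g(1.932066) = 1.935449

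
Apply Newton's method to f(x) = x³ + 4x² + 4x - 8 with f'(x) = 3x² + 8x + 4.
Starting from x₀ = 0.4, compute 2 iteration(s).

f(x) = x³ + 4x² + 4x - 8
f'(x) = 3x² + 8x + 4
x₀ = 0.4

Newton-Raphson formula: x_{n+1} = x_n - f(x_n)/f'(x_n)

Iteration 1:
  f(0.400000) = -5.696000
  f'(0.400000) = 7.680000
  x_1 = 0.400000 - (-5.696000)/7.680000 = 1.141667
Iteration 2:
  f(1.141667) = 3.268329
  f'(1.141667) = 17.043542
  x_2 = 1.141667 - 3.268329/17.043542 = 0.949903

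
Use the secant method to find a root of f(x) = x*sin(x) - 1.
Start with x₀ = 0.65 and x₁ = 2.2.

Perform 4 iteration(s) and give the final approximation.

f(x) = x*sin(x) - 1
x₀ = 0.65, x₁ = 2.2

Secant formula: x_{n+1} = x_n - f(x_n)(x_n - x_{n-1})/(f(x_n) - f(x_{n-1}))

Iteration 1:
  f(0.650000) = -0.606629
  f(2.200000) = 0.778692
  x_2 = 2.200000 - 0.778692×(2.200000 - 0.650000)/(0.778692 - (-0.606629))
       = 1.328741
Iteration 2:
  f(2.200000) = 0.778692
  f(1.328741) = 0.290005
  x_3 = 1.328741 - 0.290005×(1.328741 - 2.200000)/(0.290005 - 0.778692)
       = 0.811704
Iteration 3:
  f(1.328741) = 0.290005
  f(0.811704) = -0.411141
  x_4 = 0.811704 - (-0.411141)×(0.811704 - 1.328741)/(-0.411141 - 0.290005)
       = 1.114886
Iteration 4:
  f(0.811704) = -0.411141
  f(1.114886) = 0.001013
  x_5 = 1.114886 - 0.001013×(1.114886 - 0.811704)/(0.001013 - (-0.411141))
       = 1.114141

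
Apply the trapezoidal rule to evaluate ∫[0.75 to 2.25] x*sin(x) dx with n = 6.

f(x) = x*sin(x)
a = 0.75, b = 2.25, n = 6
h = (b - a)/n = 0.250000

Trapezoidal rule: (h/2)[f(x₀) + 2f(x₁) + 2f(x₂) + ... + f(xₙ)]

x_0 = 0.7500, f(x_0) = 0.511229, coefficient = 1
x_1 = 1.0000, f(x_1) = 0.841471, coefficient = 2
x_2 = 1.2500, f(x_2) = 1.186231, coefficient = 2
x_3 = 1.5000, f(x_3) = 1.496242, coefficient = 2
x_4 = 1.7500, f(x_4) = 1.721975, coefficient = 2
x_5 = 2.0000, f(x_5) = 1.818595, coefficient = 2
x_6 = 2.2500, f(x_6) = 1.750665, coefficient = 1

I ≈ (0.250000/2) × 16.390923 = 2.048865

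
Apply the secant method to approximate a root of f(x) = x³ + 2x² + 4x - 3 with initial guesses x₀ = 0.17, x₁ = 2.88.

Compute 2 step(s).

f(x) = x³ + 2x² + 4x - 3
x₀ = 0.17, x₁ = 2.88

Secant formula: x_{n+1} = x_n - f(x_n)(x_n - x_{n-1})/(f(x_n) - f(x_{n-1}))

Iteration 1:
  f(0.170000) = -2.257287
  f(2.880000) = 48.996672
  x_2 = 2.880000 - 48.996672×(2.880000 - 0.170000)/(48.996672 - (-2.257287))
       = 0.289352
Iteration 2:
  f(2.880000) = 48.996672
  f(0.289352) = -1.650919
  x_3 = 0.289352 - (-1.650919)×(0.289352 - 2.880000)/(-1.650919 - 48.996672)
       = 0.373797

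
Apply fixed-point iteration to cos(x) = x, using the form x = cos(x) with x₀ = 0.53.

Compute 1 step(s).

Equation: cos(x) = x
Fixed-point form: x = cos(x)
x₀ = 0.53

x_1 = g(0.530000) = 0.862807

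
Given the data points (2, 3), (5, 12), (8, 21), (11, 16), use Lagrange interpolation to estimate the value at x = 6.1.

Lagrange interpolation formula:
P(x) = Σ yᵢ × Lᵢ(x)
where Lᵢ(x) = Π_{j≠i} (x - xⱼ)/(xᵢ - xⱼ)

L_0(6.1) = (6.1 - 5)/(2 - 5) × (6.1 - 8)/(2 - 8) × (6.1 - 11)/(2 - 11) = -0.063216
L_1(6.1) = (6.1 - 2)/(5 - 2) × (6.1 - 8)/(5 - 8) × (6.1 - 11)/(5 - 11) = 0.706870
L_2(6.1) = (6.1 - 2)/(8 - 2) × (6.1 - 5)/(8 - 5) × (6.1 - 11)/(8 - 11) = 0.409241
L_3(6.1) = (6.1 - 2)/(11 - 2) × (6.1 - 5)/(11 - 5) × (6.1 - 8)/(11 - 8) = -0.052895

P(6.1) = 3×L_0(6.1) + 12×L_1(6.1) + 21×L_2(6.1) + 16×L_3(6.1)
P(6.1) = 16.040531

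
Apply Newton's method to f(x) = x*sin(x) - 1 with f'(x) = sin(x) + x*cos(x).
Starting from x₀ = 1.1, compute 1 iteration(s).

f(x) = x*sin(x) - 1
f'(x) = sin(x) + x*cos(x)
x₀ = 1.1

Newton-Raphson formula: x_{n+1} = x_n - f(x_n)/f'(x_n)

Iteration 1:
  f(1.100000) = -0.019672
  f'(1.100000) = 1.390163
  x_1 = 1.100000 - (-0.019672)/1.390163 = 1.114151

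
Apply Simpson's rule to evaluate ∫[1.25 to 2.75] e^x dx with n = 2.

f(x) = e^x
a = 1.25, b = 2.75, n = 2
h = (b - a)/n = 0.750000

Simpson's rule: (h/3)[f(x₀) + 4f(x₁) + 2f(x₂) + ... + f(xₙ)]

x_0 = 1.2500, f(x_0) = 3.490343, coefficient = 1
x_1 = 2.0000, f(x_1) = 7.389056, coefficient = 4
x_2 = 2.7500, f(x_2) = 15.642632, coefficient = 1

I ≈ (0.750000/3) × 48.689199 = 12.172300
Exact value: 12.152289
Error: 0.020011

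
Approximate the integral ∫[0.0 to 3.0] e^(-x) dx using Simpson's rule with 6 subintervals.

f(x) = e^(-x)
a = 0.0, b = 3.0, n = 6
h = (b - a)/n = 0.500000

Simpson's rule: (h/3)[f(x₀) + 4f(x₁) + 2f(x₂) + ... + f(xₙ)]

x_0 = 0.0000, f(x_0) = 1.000000, coefficient = 1
x_1 = 0.5000, f(x_1) = 0.606531, coefficient = 4
x_2 = 1.0000, f(x_2) = 0.367879, coefficient = 2
x_3 = 1.5000, f(x_3) = 0.223130, coefficient = 4
x_4 = 2.0000, f(x_4) = 0.135335, coefficient = 2
x_5 = 2.5000, f(x_5) = 0.082085, coefficient = 4
x_6 = 3.0000, f(x_6) = 0.049787, coefficient = 1

I ≈ (0.500000/3) × 5.703200 = 0.950533
Exact value: 0.950213
Error: 0.000320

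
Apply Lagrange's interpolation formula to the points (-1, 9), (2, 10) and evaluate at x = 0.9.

Lagrange interpolation formula:
P(x) = Σ yᵢ × Lᵢ(x)
where Lᵢ(x) = Π_{j≠i} (x - xⱼ)/(xᵢ - xⱼ)

L_0(0.9) = (0.9 - 2)/(-1 - 2) = 0.366667
L_1(0.9) = (0.9 - (-1))/(2 - (-1)) = 0.633333

P(0.9) = 9×L_0(0.9) + 10×L_1(0.9)
P(0.9) = 9.633333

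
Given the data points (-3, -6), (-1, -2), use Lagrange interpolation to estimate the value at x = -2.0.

Lagrange interpolation formula:
P(x) = Σ yᵢ × Lᵢ(x)
where Lᵢ(x) = Π_{j≠i} (x - xⱼ)/(xᵢ - xⱼ)

L_0(-2.0) = (-2.0 - (-1))/(-3 - (-1)) = 0.500000
L_1(-2.0) = (-2.0 - (-3))/(-1 - (-3)) = 0.500000

P(-2.0) = (-6)×L_0(-2.0) + (-2)×L_1(-2.0)
P(-2.0) = -4.000000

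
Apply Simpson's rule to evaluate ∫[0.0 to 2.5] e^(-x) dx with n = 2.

f(x) = e^(-x)
a = 0.0, b = 2.5, n = 2
h = (b - a)/n = 1.250000

Simpson's rule: (h/3)[f(x₀) + 4f(x₁) + 2f(x₂) + ... + f(xₙ)]

x_0 = 0.0000, f(x_0) = 1.000000, coefficient = 1
x_1 = 1.2500, f(x_1) = 0.286505, coefficient = 4
x_2 = 2.5000, f(x_2) = 0.082085, coefficient = 1

I ≈ (1.250000/3) × 2.228104 = 0.928377
Exact value: 0.917915
Error: 0.010462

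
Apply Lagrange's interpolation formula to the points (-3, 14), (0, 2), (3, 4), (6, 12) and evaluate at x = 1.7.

Lagrange interpolation formula:
P(x) = Σ yᵢ × Lᵢ(x)
where Lᵢ(x) = Π_{j≠i} (x - xⱼ)/(xᵢ - xⱼ)

L_0(1.7) = (1.7 - 0)/(-3 - 0) × (1.7 - 3)/(-3 - 3) × (1.7 - 6)/(-3 - 6) = -0.058660
L_1(1.7) = (1.7 - (-3))/(0 - (-3)) × (1.7 - 3)/(0 - 3) × (1.7 - 6)/(0 - 6) = 0.486537
L_2(1.7) = (1.7 - (-3))/(3 - (-3)) × (1.7 - 0)/(3 - 0) × (1.7 - 6)/(3 - 6) = 0.636241
L_3(1.7) = (1.7 - (-3))/(6 - (-3)) × (1.7 - 0)/(6 - 0) × (1.7 - 3)/(6 - 3) = -0.064117

P(1.7) = 14×L_0(1.7) + 2×L_1(1.7) + 4×L_2(1.7) + 12×L_3(1.7)
P(1.7) = 1.927383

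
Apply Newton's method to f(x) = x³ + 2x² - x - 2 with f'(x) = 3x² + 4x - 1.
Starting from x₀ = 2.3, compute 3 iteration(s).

f(x) = x³ + 2x² - x - 2
f'(x) = 3x² + 4x - 1
x₀ = 2.3

Newton-Raphson formula: x_{n+1} = x_n - f(x_n)/f'(x_n)

Iteration 1:
  f(2.300000) = 18.447000
  f'(2.300000) = 24.070000
  x_1 = 2.300000 - 18.447000/24.070000 = 1.533610
Iteration 2:
  f(1.533610) = 4.777302
  f'(1.533610) = 12.190323
  x_2 = 1.533610 - 4.777302/12.190323 = 1.141717
Iteration 3:
  f(1.141717) = 0.953569
  f'(1.141717) = 7.477425
  x_3 = 1.141717 - 0.953569/7.477425 = 1.014191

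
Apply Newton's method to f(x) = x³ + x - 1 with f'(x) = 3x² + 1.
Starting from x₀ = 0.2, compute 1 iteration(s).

f(x) = x³ + x - 1
f'(x) = 3x² + 1
x₀ = 0.2

Newton-Raphson formula: x_{n+1} = x_n - f(x_n)/f'(x_n)

Iteration 1:
  f(0.200000) = -0.792000
  f'(0.200000) = 1.120000
  x_1 = 0.200000 - (-0.792000)/1.120000 = 0.907143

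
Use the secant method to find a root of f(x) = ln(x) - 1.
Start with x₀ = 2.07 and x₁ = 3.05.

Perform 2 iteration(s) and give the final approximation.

f(x) = ln(x) - 1
x₀ = 2.07, x₁ = 3.05

Secant formula: x_{n+1} = x_n - f(x_n)(x_n - x_{n-1})/(f(x_n) - f(x_{n-1}))

Iteration 1:
  f(2.070000) = -0.272451
  f(3.050000) = 0.115142
  x_2 = 3.050000 - 0.115142×(3.050000 - 2.070000)/(0.115142 - (-0.272451))
       = 2.758873
Iteration 2:
  f(3.050000) = 0.115142
  f(2.758873) = 0.014822
  x_3 = 2.758873 - 0.014822×(2.758873 - 3.050000)/(0.014822 - 0.115142)
       = 2.715859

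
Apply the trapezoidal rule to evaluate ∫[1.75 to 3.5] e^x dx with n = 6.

f(x) = e^x
a = 1.75, b = 3.5, n = 6
h = (b - a)/n = 0.291667

Trapezoidal rule: (h/2)[f(x₀) + 2f(x₁) + 2f(x₂) + ... + f(xₙ)]

x_0 = 1.7500, f(x_0) = 5.754603, coefficient = 1
x_1 = 2.0417, f(x_1) = 7.703438, coefficient = 2
x_2 = 2.3333, f(x_2) = 10.312259, coefficient = 2
x_3 = 2.6250, f(x_3) = 13.804574, coefficient = 2
x_4 = 2.9167, f(x_4) = 18.479586, coefficient = 2
x_5 = 3.2083, f(x_5) = 24.737822, coefficient = 2
x_6 = 3.5000, f(x_6) = 33.115452, coefficient = 1

I ≈ (0.291667/2) × 188.945412 = 27.554539
Exact value: 27.360849
Error: 0.193690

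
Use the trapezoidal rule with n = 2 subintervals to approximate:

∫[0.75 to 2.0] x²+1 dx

f(x) = x²+1
a = 0.75, b = 2.0, n = 2
h = (b - a)/n = 0.625000

Trapezoidal rule: (h/2)[f(x₀) + 2f(x₁) + 2f(x₂) + ... + f(xₙ)]

x_0 = 0.7500, f(x_0) = 1.562500, coefficient = 1
x_1 = 1.3750, f(x_1) = 2.890625, coefficient = 2
x_2 = 2.0000, f(x_2) = 5.000000, coefficient = 1

I ≈ (0.625000/2) × 12.343750 = 3.857422
Exact value: 3.776042
Error: 0.081380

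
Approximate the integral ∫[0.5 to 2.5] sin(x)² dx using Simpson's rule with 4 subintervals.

f(x) = sin(x)²
a = 0.5, b = 2.5, n = 4
h = (b - a)/n = 0.500000

Simpson's rule: (h/3)[f(x₀) + 4f(x₁) + 2f(x₂) + ... + f(xₙ)]

x_0 = 0.5000, f(x_0) = 0.229849, coefficient = 1
x_1 = 1.0000, f(x_1) = 0.708073, coefficient = 4
x_2 = 1.5000, f(x_2) = 0.994996, coefficient = 2
x_3 = 2.0000, f(x_3) = 0.826822, coefficient = 4
x_4 = 2.5000, f(x_4) = 0.358169, coefficient = 1

I ≈ (0.500000/3) × 8.717591 = 1.452932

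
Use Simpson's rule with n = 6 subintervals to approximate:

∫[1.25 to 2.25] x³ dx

f(x) = x³
a = 1.25, b = 2.25, n = 6
h = (b - a)/n = 0.166667

Simpson's rule: (h/3)[f(x₀) + 4f(x₁) + 2f(x₂) + ... + f(xₙ)]

x_0 = 1.2500, f(x_0) = 1.953125, coefficient = 1
x_1 = 1.4167, f(x_1) = 2.843171, coefficient = 4
x_2 = 1.5833, f(x_2) = 3.969329, coefficient = 2
x_3 = 1.7500, f(x_3) = 5.359375, coefficient = 4
x_4 = 1.9167, f(x_4) = 7.041088, coefficient = 2
x_5 = 2.0833, f(x_5) = 9.042245, coefficient = 4
x_6 = 2.2500, f(x_6) = 11.390625, coefficient = 1

I ≈ (0.166667/3) × 104.343750 = 5.796875
Exact value: 5.796875
Error: 0.000000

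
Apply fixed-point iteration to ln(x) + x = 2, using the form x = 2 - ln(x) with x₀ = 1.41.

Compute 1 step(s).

Equation: ln(x) + x = 2
Fixed-point form: x = 2 - ln(x)
x₀ = 1.41

x_1 = g(1.410000) = 1.656410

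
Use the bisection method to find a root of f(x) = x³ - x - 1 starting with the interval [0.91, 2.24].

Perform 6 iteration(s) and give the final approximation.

f(x) = x³ - x - 1
Initial interval: [0.91, 2.24]

Iteration 1:
  c_1 = (0.910000 + 2.240000)/2 = 1.575000
  f(c_1) = f(1.575000) = 1.331984
  f(a) × f(c) < 0, new interval: [0.910000, 1.575000]
Iteration 2:
  c_2 = (0.910000 + 1.575000)/2 = 1.242500
  f(c_2) = f(1.242500) = -0.324321
  f(a) × f(c) ≥ 0, new interval: [1.242500, 1.575000]
Iteration 3:
  c_3 = (1.242500 + 1.575000)/2 = 1.408750
  f(c_3) = f(1.408750) = 0.387022
  f(a) × f(c) < 0, new interval: [1.242500, 1.408750]
Iteration 4:
  c_4 = (1.242500 + 1.408750)/2 = 1.325625
  f(c_4) = f(1.325625) = 0.003871
  f(a) × f(c) < 0, new interval: [1.242500, 1.325625]
Iteration 5:
  c_5 = (1.242500 + 1.325625)/2 = 1.284063
  f(c_5) = f(1.284063) = -0.166879
  f(a) × f(c) ≥ 0, new interval: [1.284063, 1.325625]
Iteration 6:
  c_6 = (1.284063 + 1.325625)/2 = 1.304844
  f(c_6) = f(1.304844) = -0.083194
  f(a) × f(c) ≥ 0, new interval: [1.304844, 1.325625]

After 6 iteration(s), the approximation is c_6 = 1.304844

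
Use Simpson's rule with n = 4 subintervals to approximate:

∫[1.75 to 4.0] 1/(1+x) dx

f(x) = 1/(1+x)
a = 1.75, b = 4.0, n = 4
h = (b - a)/n = 0.562500

Simpson's rule: (h/3)[f(x₀) + 4f(x₁) + 2f(x₂) + ... + f(xₙ)]

x_0 = 1.7500, f(x_0) = 0.363636, coefficient = 1
x_1 = 2.3125, f(x_1) = 0.301887, coefficient = 4
x_2 = 2.8750, f(x_2) = 0.258065, coefficient = 2
x_3 = 3.4375, f(x_3) = 0.225352, coefficient = 4
x_4 = 4.0000, f(x_4) = 0.200000, coefficient = 1

I ≈ (0.562500/3) × 3.188721 = 0.597885
Exact value: 0.597837
Error: 0.000048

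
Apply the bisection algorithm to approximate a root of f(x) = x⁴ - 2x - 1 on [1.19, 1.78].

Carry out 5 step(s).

f(x) = x⁴ - 2x - 1
Initial interval: [1.19, 1.78]

Iteration 1:
  c_1 = (1.190000 + 1.780000)/2 = 1.485000
  f(c_1) = f(1.485000) = 0.893017
  f(a) × f(c) < 0, new interval: [1.190000, 1.485000]
Iteration 2:
  c_2 = (1.190000 + 1.485000)/2 = 1.337500
  f(c_2) = f(1.337500) = -0.474814
  f(a) × f(c) ≥ 0, new interval: [1.337500, 1.485000]
Iteration 3:
  c_3 = (1.337500 + 1.485000)/2 = 1.411250
  f(c_3) = f(1.411250) = 0.144076
  f(a) × f(c) < 0, new interval: [1.337500, 1.411250]
Iteration 4:
  c_4 = (1.337500 + 1.411250)/2 = 1.374375
  f(c_4) = f(1.374375) = -0.180782
  f(a) × f(c) ≥ 0, new interval: [1.374375, 1.411250]
Iteration 5:
  c_5 = (1.374375 + 1.411250)/2 = 1.392812
  f(c_5) = f(1.392812) = -0.022310
  f(a) × f(c) ≥ 0, new interval: [1.392812, 1.411250]

After 5 iteration(s), the approximation is c_5 = 1.392812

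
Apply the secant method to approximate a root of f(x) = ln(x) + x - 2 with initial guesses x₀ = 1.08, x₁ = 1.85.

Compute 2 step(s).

f(x) = ln(x) + x - 2
x₀ = 1.08, x₁ = 1.85

Secant formula: x_{n+1} = x_n - f(x_n)(x_n - x_{n-1})/(f(x_n) - f(x_{n-1}))

Iteration 1:
  f(1.080000) = -0.843039
  f(1.850000) = 0.465186
  x_2 = 1.850000 - 0.465186×(1.850000 - 1.080000)/(0.465186 - (-0.843039))
       = 1.576199
Iteration 2:
  f(1.850000) = 0.465186
  f(1.576199) = 0.031216
  x_3 = 1.576199 - 0.031216×(1.576199 - 1.850000)/(0.031216 - 0.465186)
       = 1.556505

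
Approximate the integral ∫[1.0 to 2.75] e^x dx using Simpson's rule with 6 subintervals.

f(x) = e^x
a = 1.0, b = 2.75, n = 6
h = (b - a)/n = 0.291667

Simpson's rule: (h/3)[f(x₀) + 4f(x₁) + 2f(x₂) + ... + f(xₙ)]

x_0 = 1.0000, f(x_0) = 2.718282, coefficient = 1
x_1 = 1.2917, f(x_1) = 3.638846, coefficient = 4
x_2 = 1.5833, f(x_2) = 4.871166, coefficient = 2
x_3 = 1.8750, f(x_3) = 6.520819, coefficient = 4
x_4 = 2.1667, f(x_4) = 8.729138, coefficient = 2
x_5 = 2.4583, f(x_5) = 11.685320, coefficient = 4
x_6 = 2.7500, f(x_6) = 15.642632, coefficient = 1

I ≈ (0.291667/3) × 132.941463 = 12.924864
Exact value: 12.924350
Error: 0.000514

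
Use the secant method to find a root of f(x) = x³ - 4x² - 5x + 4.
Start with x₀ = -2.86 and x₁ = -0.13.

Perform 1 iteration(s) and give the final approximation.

f(x) = x³ - 4x² - 5x + 4
x₀ = -2.86, x₁ = -0.13

Secant formula: x_{n+1} = x_n - f(x_n)(x_n - x_{n-1})/(f(x_n) - f(x_{n-1}))

Iteration 1:
  f(-2.860000) = -37.812056
  f(-0.130000) = 4.580203
  x_2 = -0.130000 - 4.580203×(-0.130000 - (-2.860000))/(4.580203 - (-37.812056))
       = -0.424958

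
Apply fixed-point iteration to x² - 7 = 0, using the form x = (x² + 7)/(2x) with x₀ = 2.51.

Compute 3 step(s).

Equation: x² - 7 = 0
Fixed-point form: x = (x² + 7)/(2x)
x₀ = 2.51

x_1 = g(2.510000) = 2.649422
x_2 = g(2.649422) = 2.645754
x_3 = g(2.645754) = 2.645751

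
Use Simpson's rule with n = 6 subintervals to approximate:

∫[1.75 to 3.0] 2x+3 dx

f(x) = 2x+3
a = 1.75, b = 3.0, n = 6
h = (b - a)/n = 0.208333

Simpson's rule: (h/3)[f(x₀) + 4f(x₁) + 2f(x₂) + ... + f(xₙ)]

x_0 = 1.7500, f(x_0) = 6.500000, coefficient = 1
x_1 = 1.9583, f(x_1) = 6.916667, coefficient = 4
x_2 = 2.1667, f(x_2) = 7.333333, coefficient = 2
x_3 = 2.3750, f(x_3) = 7.750000, coefficient = 4
x_4 = 2.5833, f(x_4) = 8.166667, coefficient = 2
x_5 = 2.7917, f(x_5) = 8.583333, coefficient = 4
x_6 = 3.0000, f(x_6) = 9.000000, coefficient = 1

I ≈ (0.208333/3) × 139.500000 = 9.687500
Exact value: 9.687500
Error: 0.000000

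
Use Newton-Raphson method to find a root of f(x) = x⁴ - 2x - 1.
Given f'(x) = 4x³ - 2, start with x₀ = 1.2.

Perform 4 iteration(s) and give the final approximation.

f(x) = x⁴ - 2x - 1
f'(x) = 4x³ - 2
x₀ = 1.2

Newton-Raphson formula: x_{n+1} = x_n - f(x_n)/f'(x_n)

Iteration 1:
  f(1.200000) = -1.326400
  f'(1.200000) = 4.912000
  x_1 = 1.200000 - (-1.326400)/4.912000 = 1.470033
Iteration 2:
  f(1.470033) = 0.729838
  f'(1.470033) = 10.706937
  x_2 = 1.470033 - 0.729838/10.706937 = 1.401868
Iteration 3:
  f(1.401868) = 0.058405
  f'(1.401868) = 9.019986
  x_3 = 1.401868 - 0.058405/9.019986 = 1.395393
Iteration 4:
  f(1.395393) = 0.000493
  f'(1.395393) = 8.867990
  x_4 = 1.395393 - 0.000493/8.867990 = 1.395337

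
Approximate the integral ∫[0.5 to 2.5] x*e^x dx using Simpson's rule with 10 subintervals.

f(x) = x*e^x
a = 0.5, b = 2.5, n = 10
h = (b - a)/n = 0.200000

Simpson's rule: (h/3)[f(x₀) + 4f(x₁) + 2f(x₂) + ... + f(xₙ)]

x_0 = 0.5000, f(x_0) = 0.824361, coefficient = 1
x_1 = 0.7000, f(x_1) = 1.409627, coefficient = 4
x_2 = 0.9000, f(x_2) = 2.213643, coefficient = 2
x_3 = 1.1000, f(x_3) = 3.304583, coefficient = 4
x_4 = 1.3000, f(x_4) = 4.770086, coefficient = 2
x_5 = 1.5000, f(x_5) = 6.722534, coefficient = 4
x_6 = 1.7000, f(x_6) = 9.305711, coefficient = 2
x_7 = 1.9000, f(x_7) = 12.703199, coefficient = 4
x_8 = 2.1000, f(x_8) = 17.148957, coefficient = 2
x_9 = 2.3000, f(x_9) = 22.940620, coefficient = 4
x_10 = 2.5000, f(x_10) = 30.456235, coefficient = 1

I ≈ (0.200000/3) × 286.479636 = 19.098642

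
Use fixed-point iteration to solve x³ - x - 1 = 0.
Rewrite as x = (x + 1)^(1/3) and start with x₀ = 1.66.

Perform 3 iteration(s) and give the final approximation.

Equation: x³ - x - 1 = 0
Fixed-point form: x = (x + 1)^(1/3)
x₀ = 1.66

x_1 = g(1.660000) = 1.385566
x_2 = g(1.385566) = 1.336176
x_3 = g(1.336176) = 1.326891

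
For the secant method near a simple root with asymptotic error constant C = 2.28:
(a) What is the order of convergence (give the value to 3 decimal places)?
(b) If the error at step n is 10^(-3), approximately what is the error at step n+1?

(a) Secant method has superlinear convergence with order φ = (1+√5)/2 ≈ 1.618.
    This means |e_{n+1}| ≈ C|e_n|^1.618.

(b) With |e_n| = 10^(-3) and C = 2.28:
    |e_{n+1}| ≈ 2.28 × (10^(-3))^1.618 = 2.28 × 10^(-4.85)

(a) ≈ 1.618 (golden ratio); (b) |e_{n+1}| ≈ 3.190e-05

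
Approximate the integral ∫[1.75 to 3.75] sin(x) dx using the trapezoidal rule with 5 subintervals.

f(x) = sin(x)
a = 1.75, b = 3.75, n = 5
h = (b - a)/n = 0.400000

Trapezoidal rule: (h/2)[f(x₀) + 2f(x₁) + 2f(x₂) + ... + f(xₙ)]

x_0 = 1.7500, f(x_0) = 0.983986, coefficient = 1
x_1 = 2.1500, f(x_1) = 0.836899, coefficient = 2
x_2 = 2.5500, f(x_2) = 0.557684, coefficient = 2
x_3 = 2.9500, f(x_3) = 0.190423, coefficient = 2
x_4 = 3.3500, f(x_4) = -0.206902, coefficient = 2
x_5 = 3.7500, f(x_5) = -0.571561, coefficient = 1

I ≈ (0.400000/2) × 3.168631 = 0.633726
Exact value: 0.642313
Error: 0.008587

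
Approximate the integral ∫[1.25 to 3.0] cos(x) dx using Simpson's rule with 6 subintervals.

f(x) = cos(x)
a = 1.25, b = 3.0, n = 6
h = (b - a)/n = 0.291667

Simpson's rule: (h/3)[f(x₀) + 4f(x₁) + 2f(x₂) + ... + f(xₙ)]

x_0 = 1.2500, f(x_0) = 0.315322, coefficient = 1
x_1 = 1.5417, f(x_1) = 0.029126, coefficient = 4
x_2 = 1.8333, f(x_2) = -0.259531, coefficient = 2
x_3 = 2.1250, f(x_3) = -0.526266, coefficient = 4
x_4 = 2.4167, f(x_4) = -0.748549, coefficient = 2
x_5 = 2.7083, f(x_5) = -0.907602, coefficient = 4
x_6 = 3.0000, f(x_6) = -0.989992, coefficient = 1

I ≈ (0.291667/3) × -8.309802 = -0.807897
Exact value: -0.807865
Error: 0.000033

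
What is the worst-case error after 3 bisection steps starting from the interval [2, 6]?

Bisection error bound: |error| ≤ (b-a)/2^n
|error| ≤ (6 - 2)/2^3 = 4/2^3
|error| ≤ 0.5000000000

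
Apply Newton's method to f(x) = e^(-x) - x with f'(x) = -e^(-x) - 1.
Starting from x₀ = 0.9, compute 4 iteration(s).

f(x) = e^(-x) - x
f'(x) = -e^(-x) - 1
x₀ = 0.9

Newton-Raphson formula: x_{n+1} = x_n - f(x_n)/f'(x_n)

Iteration 1:
  f(0.900000) = -0.493430
  f'(0.900000) = -1.406570
  x_1 = 0.900000 - (-0.493430)/(-1.406570) = 0.549196
Iteration 2:
  f(0.549196) = 0.028218
  f'(0.549196) = -1.577414
  x_2 = 0.549196 - 0.028218/(-1.577414) = 0.567085
Iteration 3:
  f(0.567085) = 0.000092
  f'(0.567085) = -1.567177
  x_3 = 0.567085 - 0.000092/(-1.567177) = 0.567143
Iteration 4:
  f(0.567143) = 0.000000
  f'(0.567143) = -1.567143
  x_4 = 0.567143 - 0.000000/(-1.567143) = 0.567143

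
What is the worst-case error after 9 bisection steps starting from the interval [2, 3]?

Bisection error bound: |error| ≤ (b-a)/2^n
|error| ≤ (3 - 2)/2^9 = 1/2^9
|error| ≤ 0.0019531250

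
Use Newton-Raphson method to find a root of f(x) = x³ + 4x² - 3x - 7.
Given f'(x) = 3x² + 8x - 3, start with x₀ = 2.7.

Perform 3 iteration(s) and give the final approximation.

f(x) = x³ + 4x² - 3x - 7
f'(x) = 3x² + 8x - 3
x₀ = 2.7

Newton-Raphson formula: x_{n+1} = x_n - f(x_n)/f'(x_n)

Iteration 1:
  f(2.700000) = 33.743000
  f'(2.700000) = 40.470000
  x_1 = 2.700000 - 33.743000/40.470000 = 1.866222
Iteration 2:
  f(1.866222) = 7.832119
  f'(1.866222) = 22.378128
  x_2 = 1.866222 - 7.832119/22.378128 = 1.516232
Iteration 3:
  f(1.516232) = 1.132897
  f'(1.516232) = 16.026734
  x_3 = 1.516232 - 1.132897/16.026734 = 1.445544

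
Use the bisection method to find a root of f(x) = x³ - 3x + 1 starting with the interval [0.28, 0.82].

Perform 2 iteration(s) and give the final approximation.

f(x) = x³ - 3x + 1
Initial interval: [0.28, 0.82]

Iteration 1:
  c_1 = (0.280000 + 0.820000)/2 = 0.550000
  f(c_1) = f(0.550000) = -0.483625
  f(a) × f(c) < 0, new interval: [0.280000, 0.550000]
Iteration 2:
  c_2 = (0.280000 + 0.550000)/2 = 0.415000
  f(c_2) = f(0.415000) = -0.173527
  f(a) × f(c) < 0, new interval: [0.280000, 0.415000]

After 2 iteration(s), the approximation is c_2 = 0.415000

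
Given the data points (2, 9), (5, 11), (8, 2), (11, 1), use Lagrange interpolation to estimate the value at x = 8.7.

Lagrange interpolation formula:
P(x) = Σ yᵢ × Lᵢ(x)
where Lᵢ(x) = Π_{j≠i} (x - xⱼ)/(xᵢ - xⱼ)

L_0(8.7) = (8.7 - 5)/(2 - 5) × (8.7 - 8)/(2 - 8) × (8.7 - 11)/(2 - 11) = 0.036772
L_1(8.7) = (8.7 - 2)/(5 - 2) × (8.7 - 8)/(5 - 8) × (8.7 - 11)/(5 - 11) = -0.199759
L_2(8.7) = (8.7 - 2)/(8 - 2) × (8.7 - 5)/(8 - 5) × (8.7 - 11)/(8 - 11) = 1.055870
L_3(8.7) = (8.7 - 2)/(11 - 2) × (8.7 - 5)/(11 - 5) × (8.7 - 8)/(11 - 8) = 0.107117

P(8.7) = 9×L_0(8.7) + 11×L_1(8.7) + 2×L_2(8.7) + 1×L_3(8.7)
P(8.7) = 0.352451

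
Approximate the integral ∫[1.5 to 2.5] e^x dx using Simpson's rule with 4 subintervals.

f(x) = e^x
a = 1.5, b = 2.5, n = 4
h = (b - a)/n = 0.250000

Simpson's rule: (h/3)[f(x₀) + 4f(x₁) + 2f(x₂) + ... + f(xₙ)]

x_0 = 1.5000, f(x_0) = 4.481689, coefficient = 1
x_1 = 1.7500, f(x_1) = 5.754603, coefficient = 4
x_2 = 2.0000, f(x_2) = 7.389056, coefficient = 2
x_3 = 2.2500, f(x_3) = 9.487736, coefficient = 4
x_4 = 2.5000, f(x_4) = 12.182494, coefficient = 1

I ≈ (0.250000/3) × 92.411649 = 7.700971
Exact value: 7.700805
Error: 0.000166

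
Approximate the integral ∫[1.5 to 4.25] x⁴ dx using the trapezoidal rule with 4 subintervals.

f(x) = x⁴
a = 1.5, b = 4.25, n = 4
h = (b - a)/n = 0.687500

Trapezoidal rule: (h/2)[f(x₀) + 2f(x₁) + 2f(x₂) + ... + f(xₙ)]

x_0 = 1.5000, f(x_0) = 5.062500, coefficient = 1
x_1 = 2.1875, f(x_1) = 22.897720, coefficient = 2
x_2 = 2.8750, f(x_2) = 68.320557, coefficient = 2
x_3 = 3.5625, f(x_3) = 161.071793, coefficient = 2
x_4 = 4.2500, f(x_4) = 326.253906, coefficient = 1

I ≈ (0.687500/2) × 835.896545 = 287.339437
Exact value: 275.797070
Error: 11.542367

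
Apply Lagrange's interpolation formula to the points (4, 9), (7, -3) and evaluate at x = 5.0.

Lagrange interpolation formula:
P(x) = Σ yᵢ × Lᵢ(x)
where Lᵢ(x) = Π_{j≠i} (x - xⱼ)/(xᵢ - xⱼ)

L_0(5.0) = (5.0 - 7)/(4 - 7) = 0.666667
L_1(5.0) = (5.0 - 4)/(7 - 4) = 0.333333

P(5.0) = 9×L_0(5.0) + (-3)×L_1(5.0)
P(5.0) = 5.000000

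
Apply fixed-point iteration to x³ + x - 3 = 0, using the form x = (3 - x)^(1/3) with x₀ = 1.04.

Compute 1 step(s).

Equation: x³ + x - 3 = 0
Fixed-point form: x = (3 - x)^(1/3)
x₀ = 1.04

x_1 = g(1.040000) = 1.251465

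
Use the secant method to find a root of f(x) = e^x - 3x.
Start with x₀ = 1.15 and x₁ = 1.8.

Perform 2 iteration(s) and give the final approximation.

f(x) = e^x - 3x
x₀ = 1.15, x₁ = 1.8

Secant formula: x_{n+1} = x_n - f(x_n)(x_n - x_{n-1})/(f(x_n) - f(x_{n-1}))

Iteration 1:
  f(1.150000) = -0.291807
  f(1.800000) = 0.649647
  x_2 = 1.800000 - 0.649647×(1.800000 - 1.150000)/(0.649647 - (-0.291807))
       = 1.351470
Iteration 2:
  f(1.800000) = 0.649647
  f(1.351470) = -0.191310
  x_3 = 1.351470 - (-0.191310)×(1.351470 - 1.800000)/(-0.191310 - 0.649647)
       = 1.453506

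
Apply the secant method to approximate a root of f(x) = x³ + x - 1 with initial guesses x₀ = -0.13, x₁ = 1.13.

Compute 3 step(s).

f(x) = x³ + x - 1
x₀ = -0.13, x₁ = 1.13

Secant formula: x_{n+1} = x_n - f(x_n)(x_n - x_{n-1})/(f(x_n) - f(x_{n-1}))

Iteration 1:
  f(-0.130000) = -1.132197
  f(1.130000) = 1.572897
  x_2 = 1.130000 - 1.572897×(1.130000 - (-0.130000))/(1.572897 - (-1.132197))
       = 0.397364
Iteration 2:
  f(1.130000) = 1.572897
  f(0.397364) = -0.539893
  x_3 = 0.397364 - (-0.539893)×(0.397364 - 1.130000)/(-0.539893 - 1.572897)
       = 0.584578
Iteration 3:
  f(0.397364) = -0.539893
  f(0.584578) = -0.215652
  x_4 = 0.584578 - (-0.215652)×(0.584578 - 0.397364)/(-0.215652 - (-0.539893))
       = 0.709095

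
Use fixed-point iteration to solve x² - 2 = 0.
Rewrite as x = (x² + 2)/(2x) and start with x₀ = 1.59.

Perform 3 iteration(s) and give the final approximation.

Equation: x² - 2 = 0
Fixed-point form: x = (x² + 2)/(2x)
x₀ = 1.59

x_1 = g(1.590000) = 1.423931
x_2 = g(1.423931) = 1.414247
x_3 = g(1.414247) = 1.414214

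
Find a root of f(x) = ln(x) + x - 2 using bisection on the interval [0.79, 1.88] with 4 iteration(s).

f(x) = ln(x) + x - 2
Initial interval: [0.79, 1.88]

Iteration 1:
  c_1 = (0.790000 + 1.880000)/2 = 1.335000
  f(c_1) = f(1.335000) = -0.376069
  f(a) × f(c) ≥ 0, new interval: [1.335000, 1.880000]
Iteration 2:
  c_2 = (1.335000 + 1.880000)/2 = 1.607500
  f(c_2) = f(1.607500) = 0.082180
  f(a) × f(c) < 0, new interval: [1.335000, 1.607500]
Iteration 3:
  c_3 = (1.335000 + 1.607500)/2 = 1.471250
  f(c_3) = f(1.471250) = -0.142638
  f(a) × f(c) ≥ 0, new interval: [1.471250, 1.607500]
Iteration 4:
  c_4 = (1.471250 + 1.607500)/2 = 1.539375
  f(c_4) = f(1.539375) = -0.029249
  f(a) × f(c) ≥ 0, new interval: [1.539375, 1.607500]

After 4 iteration(s), the approximation is c_4 = 1.539375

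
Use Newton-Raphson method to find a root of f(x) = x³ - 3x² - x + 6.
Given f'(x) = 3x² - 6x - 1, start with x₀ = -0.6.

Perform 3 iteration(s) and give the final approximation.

f(x) = x³ - 3x² - x + 6
f'(x) = 3x² - 6x - 1
x₀ = -0.6

Newton-Raphson formula: x_{n+1} = x_n - f(x_n)/f'(x_n)

Iteration 1:
  f(-0.600000) = 5.304000
  f'(-0.600000) = 3.680000
  x_1 = -0.600000 - 5.304000/3.680000 = -2.041304
Iteration 2:
  f(-2.041304) = -12.965425
  f'(-2.041304) = 23.748596
  x_2 = -2.041304 - (-12.965425)/23.748596 = -1.495359
Iteration 3:
  f(-1.495359) = -2.556713
  f'(-1.495359) = 14.680456
  x_3 = -1.495359 - (-2.556713)/14.680456 = -1.321202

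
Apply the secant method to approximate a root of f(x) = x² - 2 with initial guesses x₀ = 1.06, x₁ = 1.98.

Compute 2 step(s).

f(x) = x² - 2
x₀ = 1.06, x₁ = 1.98

Secant formula: x_{n+1} = x_n - f(x_n)(x_n - x_{n-1})/(f(x_n) - f(x_{n-1}))

Iteration 1:
  f(1.060000) = -0.876400
  f(1.980000) = 1.920400
  x_2 = 1.980000 - 1.920400×(1.980000 - 1.060000)/(1.920400 - (-0.876400))
       = 1.348289
Iteration 2:
  f(1.980000) = 1.920400
  f(1.348289) = -0.182115
  x_3 = 1.348289 - (-0.182115)×(1.348289 - 1.980000)/(-0.182115 - 1.920400)
       = 1.403007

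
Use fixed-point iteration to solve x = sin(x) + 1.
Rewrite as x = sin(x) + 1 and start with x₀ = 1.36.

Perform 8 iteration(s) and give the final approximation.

Equation: x = sin(x) + 1
Fixed-point form: x = sin(x) + 1
x₀ = 1.36

x_1 = g(1.360000) = 1.977865
x_2 = g(1.977865) = 1.918285
x_3 = g(1.918285) = 1.940231
x_4 = g(1.940231) = 1.932532
x_5 = g(1.932532) = 1.935284
x_6 = g(1.935284) = 1.934306
x_7 = g(1.934306) = 1.934655
x_8 = g(1.934655) = 1.934531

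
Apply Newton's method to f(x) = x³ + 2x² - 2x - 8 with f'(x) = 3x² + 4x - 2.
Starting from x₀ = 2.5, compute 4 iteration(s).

f(x) = x³ + 2x² - 2x - 8
f'(x) = 3x² + 4x - 2
x₀ = 2.5

Newton-Raphson formula: x_{n+1} = x_n - f(x_n)/f'(x_n)

Iteration 1:
  f(2.500000) = 15.125000
  f'(2.500000) = 26.750000
  x_1 = 2.500000 - 15.125000/26.750000 = 1.934579
Iteration 2:
  f(1.934579) = 2.856389
  f'(1.934579) = 16.966111
  x_2 = 1.934579 - 2.856389/16.966111 = 1.766221
Iteration 3:
  f(1.766221) = 0.216422
  f'(1.766221) = 14.423493
  x_3 = 1.766221 - 0.216422/14.423493 = 1.751216
Iteration 4:
  f(1.751216) = 0.001640
  f'(1.751216) = 14.205139
  x_4 = 1.751216 - 0.001640/14.205139 = 1.751101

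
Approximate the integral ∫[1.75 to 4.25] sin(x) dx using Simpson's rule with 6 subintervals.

f(x) = sin(x)
a = 1.75, b = 4.25, n = 6
h = (b - a)/n = 0.416667

Simpson's rule: (h/3)[f(x₀) + 4f(x₁) + 2f(x₂) + ... + f(xₙ)]

x_0 = 1.7500, f(x_0) = 0.983986, coefficient = 1
x_1 = 2.1667, f(x_1) = 0.827660, coefficient = 4
x_2 = 2.5833, f(x_2) = 0.529711, coefficient = 2
x_3 = 3.0000, f(x_3) = 0.141120, coefficient = 4
x_4 = 3.4167, f(x_4) = -0.271618, coefficient = 2
x_5 = 3.8333, f(x_5) = -0.637879, coefficient = 4
x_6 = 4.2500, f(x_6) = -0.894989, coefficient = 1

I ≈ (0.416667/3) × 1.928788 = 0.267887
Exact value: 0.267841
Error: 0.000046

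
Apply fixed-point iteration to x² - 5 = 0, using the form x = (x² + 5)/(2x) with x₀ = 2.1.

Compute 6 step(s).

Equation: x² - 5 = 0
Fixed-point form: x = (x² + 5)/(2x)
x₀ = 2.1

x_1 = g(2.100000) = 2.240476
x_2 = g(2.240476) = 2.236072
x_3 = g(2.236072) = 2.236068
x_4 = g(2.236068) = 2.236068
x_5 = g(2.236068) = 2.236068
x_6 = g(2.236068) = 2.236068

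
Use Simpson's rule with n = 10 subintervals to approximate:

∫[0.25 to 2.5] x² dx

f(x) = x²
a = 0.25, b = 2.5, n = 10
h = (b - a)/n = 0.225000

Simpson's rule: (h/3)[f(x₀) + 4f(x₁) + 2f(x₂) + ... + f(xₙ)]

x_0 = 0.2500, f(x_0) = 0.062500, coefficient = 1
x_1 = 0.4750, f(x_1) = 0.225625, coefficient = 4
x_2 = 0.7000, f(x_2) = 0.490000, coefficient = 2
x_3 = 0.9250, f(x_3) = 0.855625, coefficient = 4
x_4 = 1.1500, f(x_4) = 1.322500, coefficient = 2
x_5 = 1.3750, f(x_5) = 1.890625, coefficient = 4
x_6 = 1.6000, f(x_6) = 2.560000, coefficient = 2
x_7 = 1.8250, f(x_7) = 3.330625, coefficient = 4
x_8 = 2.0500, f(x_8) = 4.202500, coefficient = 2
x_9 = 2.2750, f(x_9) = 5.175625, coefficient = 4
x_10 = 2.5000, f(x_10) = 6.250000, coefficient = 1

I ≈ (0.225000/3) × 69.375000 = 5.203125
Exact value: 5.203125
Error: 0.000000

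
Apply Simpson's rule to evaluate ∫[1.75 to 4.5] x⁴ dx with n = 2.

f(x) = x⁴
a = 1.75, b = 4.5, n = 2
h = (b - a)/n = 1.375000

Simpson's rule: (h/3)[f(x₀) + 4f(x₁) + 2f(x₂) + ... + f(xₙ)]

x_0 = 1.7500, f(x_0) = 9.378906, coefficient = 1
x_1 = 3.1250, f(x_1) = 95.367432, coefficient = 4
x_2 = 4.5000, f(x_2) = 410.062500, coefficient = 1

I ≈ (1.375000/3) × 800.911133 = 367.084269
Exact value: 365.773633
Error: 1.310636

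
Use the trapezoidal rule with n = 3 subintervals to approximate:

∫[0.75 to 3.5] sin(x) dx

f(x) = sin(x)
a = 0.75, b = 3.5, n = 3
h = (b - a)/n = 0.916667

Trapezoidal rule: (h/2)[f(x₀) + 2f(x₁) + 2f(x₂) + ... + f(xₙ)]

x_0 = 0.7500, f(x_0) = 0.681639, coefficient = 1
x_1 = 1.6667, f(x_1) = 0.995408, coefficient = 2
x_2 = 2.5833, f(x_2) = 0.529711, coefficient = 2
x_3 = 3.5000, f(x_3) = -0.350783, coefficient = 1

I ≈ (0.916667/2) × 3.381093 = 1.549667
Exact value: 1.668146
Error: 0.118478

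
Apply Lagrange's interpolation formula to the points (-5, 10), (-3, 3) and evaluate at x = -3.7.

Lagrange interpolation formula:
P(x) = Σ yᵢ × Lᵢ(x)
where Lᵢ(x) = Π_{j≠i} (x - xⱼ)/(xᵢ - xⱼ)

L_0(-3.7) = (-3.7 - (-3))/(-5 - (-3)) = 0.350000
L_1(-3.7) = (-3.7 - (-5))/(-3 - (-5)) = 0.650000

P(-3.7) = 10×L_0(-3.7) + 3×L_1(-3.7)
P(-3.7) = 5.450000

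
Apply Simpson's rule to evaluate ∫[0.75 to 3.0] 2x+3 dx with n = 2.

f(x) = 2x+3
a = 0.75, b = 3.0, n = 2
h = (b - a)/n = 1.125000

Simpson's rule: (h/3)[f(x₀) + 4f(x₁) + 2f(x₂) + ... + f(xₙ)]

x_0 = 0.7500, f(x_0) = 4.500000, coefficient = 1
x_1 = 1.8750, f(x_1) = 6.750000, coefficient = 4
x_2 = 3.0000, f(x_2) = 9.000000, coefficient = 1

I ≈ (1.125000/3) × 40.500000 = 15.187500
Exact value: 15.187500
Error: 0.000000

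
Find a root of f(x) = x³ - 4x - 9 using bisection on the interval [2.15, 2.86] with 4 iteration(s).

f(x) = x³ - 4x - 9
Initial interval: [2.15, 2.86]

Iteration 1:
  c_1 = (2.150000 + 2.860000)/2 = 2.505000
  f(c_1) = f(2.505000) = -3.301062
  f(a) × f(c) ≥ 0, new interval: [2.505000, 2.860000]
Iteration 2:
  c_2 = (2.505000 + 2.860000)/2 = 2.682500
  f(c_2) = f(2.682500) = -0.427250
  f(a) × f(c) ≥ 0, new interval: [2.682500, 2.860000]
Iteration 3:
  c_3 = (2.682500 + 2.860000)/2 = 2.771250
  f(c_3) = f(2.771250) = 1.197719
  f(a) × f(c) < 0, new interval: [2.682500, 2.771250]
Iteration 4:
  c_4 = (2.682500 + 2.771250)/2 = 2.726875
  f(c_4) = f(2.726875) = 0.369126
  f(a) × f(c) < 0, new interval: [2.682500, 2.726875]

After 4 iteration(s), the approximation is c_4 = 2.726875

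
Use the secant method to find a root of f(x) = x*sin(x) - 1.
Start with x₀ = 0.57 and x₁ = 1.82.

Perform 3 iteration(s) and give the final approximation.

f(x) = x*sin(x) - 1
x₀ = 0.57, x₁ = 1.82

Secant formula: x_{n+1} = x_n - f(x_n)(x_n - x_{n-1})/(f(x_n) - f(x_{n-1}))

Iteration 1:
  f(0.570000) = -0.692410
  f(1.820000) = 0.763779
  x_2 = 1.820000 - 0.763779×(1.820000 - 0.570000)/(0.763779 - (-0.692410))
       = 1.164368
Iteration 2:
  f(1.820000) = 0.763779
  f(1.164368) = 0.069517
  x_3 = 1.164368 - 0.069517×(1.164368 - 1.820000)/(0.069517 - 0.763779)
       = 1.098719
Iteration 3:
  f(1.164368) = 0.069517
  f(1.098719) = -0.021453
  x_4 = 1.098719 - (-0.021453)×(1.098719 - 1.164368)/(-0.021453 - 0.069517)
       = 1.114201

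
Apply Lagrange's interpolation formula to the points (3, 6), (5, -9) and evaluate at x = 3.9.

Lagrange interpolation formula:
P(x) = Σ yᵢ × Lᵢ(x)
where Lᵢ(x) = Π_{j≠i} (x - xⱼ)/(xᵢ - xⱼ)

L_0(3.9) = (3.9 - 5)/(3 - 5) = 0.550000
L_1(3.9) = (3.9 - 3)/(5 - 3) = 0.450000

P(3.9) = 6×L_0(3.9) + (-9)×L_1(3.9)
P(3.9) = -0.750000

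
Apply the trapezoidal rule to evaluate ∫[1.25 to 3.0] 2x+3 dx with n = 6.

f(x) = 2x+3
a = 1.25, b = 3.0, n = 6
h = (b - a)/n = 0.291667

Trapezoidal rule: (h/2)[f(x₀) + 2f(x₁) + 2f(x₂) + ... + f(xₙ)]

x_0 = 1.2500, f(x_0) = 5.500000, coefficient = 1
x_1 = 1.5417, f(x_1) = 6.083333, coefficient = 2
x_2 = 1.8333, f(x_2) = 6.666667, coefficient = 2
x_3 = 2.1250, f(x_3) = 7.250000, coefficient = 2
x_4 = 2.4167, f(x_4) = 7.833333, coefficient = 2
x_5 = 2.7083, f(x_5) = 8.416667, coefficient = 2
x_6 = 3.0000, f(x_6) = 9.000000, coefficient = 1

I ≈ (0.291667/2) × 87.000000 = 12.687500
Exact value: 12.687500
Error: 0.000000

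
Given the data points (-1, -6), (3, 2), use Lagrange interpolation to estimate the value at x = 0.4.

Lagrange interpolation formula:
P(x) = Σ yᵢ × Lᵢ(x)
where Lᵢ(x) = Π_{j≠i} (x - xⱼ)/(xᵢ - xⱼ)

L_0(0.4) = (0.4 - 3)/(-1 - 3) = 0.650000
L_1(0.4) = (0.4 - (-1))/(3 - (-1)) = 0.350000

P(0.4) = (-6)×L_0(0.4) + 2×L_1(0.4)
P(0.4) = -3.200000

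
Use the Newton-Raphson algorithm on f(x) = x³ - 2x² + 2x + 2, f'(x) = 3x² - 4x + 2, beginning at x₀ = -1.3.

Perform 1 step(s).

f(x) = x³ - 2x² + 2x + 2
f'(x) = 3x² - 4x + 2
x₀ = -1.3

Newton-Raphson formula: x_{n+1} = x_n - f(x_n)/f'(x_n)

Iteration 1:
  f(-1.300000) = -6.177000
  f'(-1.300000) = 12.270000
  x_1 = -1.300000 - (-6.177000)/12.270000 = -0.796577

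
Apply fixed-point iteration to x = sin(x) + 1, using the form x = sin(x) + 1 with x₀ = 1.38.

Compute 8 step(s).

Equation: x = sin(x) + 1
Fixed-point form: x = sin(x) + 1
x₀ = 1.38

x_1 = g(1.380000) = 1.981854
x_2 = g(1.981854) = 1.916699
x_3 = g(1.916699) = 1.940770
x_4 = g(1.940770) = 1.932337
x_5 = g(1.932337) = 1.935353
x_6 = g(1.935353) = 1.934282
x_7 = g(1.934282) = 1.934663
x_8 = g(1.934663) = 1.934528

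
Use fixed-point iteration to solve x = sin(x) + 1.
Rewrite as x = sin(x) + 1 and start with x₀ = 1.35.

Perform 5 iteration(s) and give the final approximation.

Equation: x = sin(x) + 1
Fixed-point form: x = sin(x) + 1
x₀ = 1.35

x_1 = g(1.350000) = 1.975723
x_2 = g(1.975723) = 1.919131
x_3 = g(1.919131) = 1.939942
x_4 = g(1.939942) = 1.932636
x_5 = g(1.932636) = 1.935247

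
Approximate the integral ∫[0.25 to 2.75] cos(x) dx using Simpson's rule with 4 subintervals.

f(x) = cos(x)
a = 0.25, b = 2.75, n = 4
h = (b - a)/n = 0.625000

Simpson's rule: (h/3)[f(x₀) + 4f(x₁) + 2f(x₂) + ... + f(xₙ)]

x_0 = 0.2500, f(x_0) = 0.968912, coefficient = 1
x_1 = 0.8750, f(x_1) = 0.640997, coefficient = 4
x_2 = 1.5000, f(x_2) = 0.070737, coefficient = 2
x_3 = 2.1250, f(x_3) = -0.526266, coefficient = 4
x_4 = 2.7500, f(x_4) = -0.924302, coefficient = 1

I ≈ (0.625000/3) × 0.645007 = 0.134376
Exact value: 0.134257
Error: 0.000119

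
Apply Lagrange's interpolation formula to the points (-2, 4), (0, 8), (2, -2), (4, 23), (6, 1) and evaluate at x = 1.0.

Lagrange interpolation formula:
P(x) = Σ yᵢ × Lᵢ(x)
where Lᵢ(x) = Π_{j≠i} (x - xⱼ)/(xᵢ - xⱼ)

L_0(1.0) = (1.0 - 0)/(-2 - 0) × (1.0 - 2)/(-2 - 2) × (1.0 - 4)/(-2 - 4) × (1.0 - 6)/(-2 - 6) = -0.039062
L_1(1.0) = (1.0 - (-2))/(0 - (-2)) × (1.0 - 2)/(0 - 2) × (1.0 - 4)/(0 - 4) × (1.0 - 6)/(0 - 6) = 0.468750
L_2(1.0) = (1.0 - (-2))/(2 - (-2)) × (1.0 - 0)/(2 - 0) × (1.0 - 4)/(2 - 4) × (1.0 - 6)/(2 - 6) = 0.703125
L_3(1.0) = (1.0 - (-2))/(4 - (-2)) × (1.0 - 0)/(4 - 0) × (1.0 - 2)/(4 - 2) × (1.0 - 6)/(4 - 6) = -0.156250
L_4(1.0) = (1.0 - (-2))/(6 - (-2)) × (1.0 - 0)/(6 - 0) × (1.0 - 2)/(6 - 2) × (1.0 - 4)/(6 - 4) = 0.023438

P(1.0) = 4×L_0(1.0) + 8×L_1(1.0) + (-2)×L_2(1.0) + 23×L_3(1.0) + 1×L_4(1.0)
P(1.0) = -1.382812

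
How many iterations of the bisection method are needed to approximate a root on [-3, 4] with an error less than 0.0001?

We need (b-a)/2^n ≤ 0.0001
(4 - (-3))/2^n ≤ 0.0001
7/2^n ≤ 0.0001
2^n ≥ 70000
n ≥ log₂(70000) = 16.10
n ≥ 17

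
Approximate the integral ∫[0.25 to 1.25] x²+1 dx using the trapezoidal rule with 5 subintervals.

f(x) = x²+1
a = 0.25, b = 1.25, n = 5
h = (b - a)/n = 0.200000

Trapezoidal rule: (h/2)[f(x₀) + 2f(x₁) + 2f(x₂) + ... + f(xₙ)]

x_0 = 0.2500, f(x_0) = 1.062500, coefficient = 1
x_1 = 0.4500, f(x_1) = 1.202500, coefficient = 2
x_2 = 0.6500, f(x_2) = 1.422500, coefficient = 2
x_3 = 0.8500, f(x_3) = 1.722500, coefficient = 2
x_4 = 1.0500, f(x_4) = 2.102500, coefficient = 2
x_5 = 1.2500, f(x_5) = 2.562500, coefficient = 1

I ≈ (0.200000/2) × 16.525000 = 1.652500
Exact value: 1.645833
Error: 0.006667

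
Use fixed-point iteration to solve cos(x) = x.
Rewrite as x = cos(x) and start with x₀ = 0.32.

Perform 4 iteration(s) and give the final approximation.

Equation: cos(x) = x
Fixed-point form: x = cos(x)
x₀ = 0.32

x_1 = g(0.320000) = 0.949235
x_2 = g(0.949235) = 0.582305
x_3 = g(0.582305) = 0.835197
x_4 = g(0.835197) = 0.671031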